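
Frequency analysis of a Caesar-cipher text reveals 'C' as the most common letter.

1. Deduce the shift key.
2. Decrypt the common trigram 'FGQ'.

Step 1: In English, 'E' is the most frequent letter (12.7%).
Step 2: The most frequent ciphertext letter is 'C' (position 2).
Step 3: Shift = (2 - 4) mod 26 = 24.
Step 4: Decrypt 'FGQ' by shifting back 24:
  F -> H
  G -> I
  Q -> S
Step 5: 'FGQ' decrypts to 'HIS'.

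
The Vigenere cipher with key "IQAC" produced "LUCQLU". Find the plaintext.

Step 1: Extend key: IQACIQ
Step 2: Decrypt each letter (c - k) mod 26:
  L(11) - I(8) = (11-8) mod 26 = 3 = D
  U(20) - Q(16) = (20-16) mod 26 = 4 = E
  C(2) - A(0) = (2-0) mod 26 = 2 = C
  Q(16) - C(2) = (16-2) mod 26 = 14 = O
  L(11) - I(8) = (11-8) mod 26 = 3 = D
  U(20) - Q(16) = (20-16) mod 26 = 4 = E
Plaintext: DECODE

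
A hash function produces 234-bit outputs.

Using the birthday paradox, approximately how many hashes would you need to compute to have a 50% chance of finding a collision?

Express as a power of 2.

Step 1: The birthday paradox gives collision probability ~50% after sqrt(2^n) = 2^(n/2) hashes.
Step 2: For 234-bit output: 2^(234/2) = 2^117.
Step 3: Approximately 2^117 hash computations needed.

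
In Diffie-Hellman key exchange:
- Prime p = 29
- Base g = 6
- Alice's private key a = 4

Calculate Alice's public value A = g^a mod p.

Step 1: A = g^a mod p = 6^4 mod 29.
  6^1 mod 29 = 6
  6^2 mod 29 = (6 * 6) mod 29 = 7
  6^3 mod 29 = (7 * 6) mod 29 = 13
  6^4 mod 29 = (13 * 6) mod 29 = 20
Result: A = 20.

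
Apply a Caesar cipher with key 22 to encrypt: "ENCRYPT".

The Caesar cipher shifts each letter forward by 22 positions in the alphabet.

Step 1: For each letter, shift forward by 22 positions (mod 26).
  E (position 4) -> position (4+22) mod 26 = 0 -> A
  N (position 13) -> position (13+22) mod 26 = 9 -> J
  C (position 2) -> position (2+22) mod 26 = 24 -> Y
  R (position 17) -> position (17+22) mod 26 = 13 -> N
  Y (position 24) -> position (24+22) mod 26 = 20 -> U
  P (position 15) -> position (15+22) mod 26 = 11 -> L
  T (position 19) -> position (19+22) mod 26 = 15 -> P
Result: AJYNULP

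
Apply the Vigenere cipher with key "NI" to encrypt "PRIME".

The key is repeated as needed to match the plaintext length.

Step 1: Repeat key to match plaintext length:
  Plaintext: PRIME
  Key:       NININ
Step 2: Encrypt each letter:
  P(15) + N(13) = (15+13) mod 26 = 2 = C
  R(17) + I(8) = (17+8) mod 26 = 25 = Z
  I(8) + N(13) = (8+13) mod 26 = 21 = V
  M(12) + I(8) = (12+8) mod 26 = 20 = U
  E(4) + N(13) = (4+13) mod 26 = 17 = R
Ciphertext: CZVUR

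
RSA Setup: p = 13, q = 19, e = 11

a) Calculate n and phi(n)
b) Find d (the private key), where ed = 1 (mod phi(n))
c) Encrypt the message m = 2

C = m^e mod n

Step 1: n = 13 * 19 = 247.
Step 2: phi(n) = (13-1)(19-1) = 12 * 18 = 216.
Step 3: Find d = 11^(-1) mod 216 = 59.
  Verify: 11 * 59 = 649 = 1 (mod 216).
Step 4: C = 2^11 mod 247 = 72.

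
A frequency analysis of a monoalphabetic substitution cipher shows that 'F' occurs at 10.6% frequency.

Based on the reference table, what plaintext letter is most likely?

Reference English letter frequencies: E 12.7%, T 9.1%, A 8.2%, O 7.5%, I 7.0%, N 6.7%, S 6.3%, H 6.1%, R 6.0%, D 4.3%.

Step 1: The observed frequency is 10.6%.
Step 2: Compare with English frequencies:
  E: 12.7% (difference: 2.1%)
  T: 9.1% (difference: 1.5%) <-- closest
  A: 8.2% (difference: 2.4%)
  O: 7.5% (difference: 3.1%)
  I: 7.0% (difference: 3.6%)
  N: 6.7% (difference: 3.9%)
  S: 6.3% (difference: 4.3%)
  H: 6.1% (difference: 4.5%)
  R: 6.0% (difference: 4.6%)
  D: 4.3% (difference: 6.3%)
Step 3: 'F' most likely represents 'T' (frequency 9.1%).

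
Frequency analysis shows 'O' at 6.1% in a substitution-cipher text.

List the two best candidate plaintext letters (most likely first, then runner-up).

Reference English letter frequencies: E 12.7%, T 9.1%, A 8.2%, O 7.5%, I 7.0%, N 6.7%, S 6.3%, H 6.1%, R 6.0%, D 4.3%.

Step 1: Observed frequency of 'O' is 6.1%.
Step 2: Compute distances to each reference frequency and sort:
  H (6.1%): difference = 0.0% <-- BEST
  R (6.0%): difference = 0.1% <-- RUNNER-UP
  S (6.3%): difference = 0.2%
  N (6.7%): difference = 0.6%
  I (7.0%): difference = 0.9%
Step 3: Most likely is 'H' (6.1%, diff 0.0%); second most likely is 'R' (6.0%, diff 0.1%).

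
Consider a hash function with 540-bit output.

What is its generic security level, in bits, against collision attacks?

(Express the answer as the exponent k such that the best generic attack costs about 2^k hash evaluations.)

Step 1: The hash has a 540-bit output.
Step 2: Collision resistance means it should be infeasible to find any x != y with h(x) = h(y).
By the birthday bound, a generic collision search succeeds after about sqrt(2^540) = 2^(540/2) = 2^270 evaluations.
Step 3: Security level = 270 bits.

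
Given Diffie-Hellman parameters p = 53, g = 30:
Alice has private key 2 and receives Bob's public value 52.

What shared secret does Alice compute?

Step 1: s = B^a mod p = 52^2 mod 53.
  52^1 mod 53 = 52
  52^2 mod 53 = (52 * 52) mod 53 = 1
Result: shared secret = 1.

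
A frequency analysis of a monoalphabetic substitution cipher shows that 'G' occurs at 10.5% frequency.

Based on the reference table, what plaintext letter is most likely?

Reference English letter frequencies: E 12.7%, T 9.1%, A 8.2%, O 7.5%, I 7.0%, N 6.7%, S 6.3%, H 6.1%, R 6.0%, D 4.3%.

Step 1: The observed frequency is 10.5%.
Step 2: Compare with English frequencies:
  E: 12.7% (difference: 2.2%)
  T: 9.1% (difference: 1.4%) <-- closest
  A: 8.2% (difference: 2.3%)
  O: 7.5% (difference: 3.0%)
  I: 7.0% (difference: 3.5%)
  N: 6.7% (difference: 3.8%)
  S: 6.3% (difference: 4.2%)
  H: 6.1% (difference: 4.4%)
  R: 6.0% (difference: 4.5%)
  D: 4.3% (difference: 6.2%)
Step 3: 'G' most likely represents 'T' (frequency 9.1%).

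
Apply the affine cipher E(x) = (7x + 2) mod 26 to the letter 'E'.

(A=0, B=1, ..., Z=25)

Step 1: Convert 'E' to number: x = 4.
Step 2: E(4) = (7 * 4 + 2) mod 26 = 30 mod 26 = 4.
Step 3: Convert 4 back to letter: E.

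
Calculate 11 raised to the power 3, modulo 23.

Step 1: Compute 11^3 mod 23 step by step, reducing modulo 23 at each step.
  11^1 mod 23 = 11
  11^2 mod 23 = (11 * 11) mod 23 = 6
  11^3 mod 23 = (6 * 11) mod 23 = 20
Step 2: Result = 20.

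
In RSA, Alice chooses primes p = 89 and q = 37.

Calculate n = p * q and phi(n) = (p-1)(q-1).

Step 1: n = p * q = 89 * 37 = 3293.
Step 2: phi(n) = (p-1)(q-1) = 88 * 36 = 3168.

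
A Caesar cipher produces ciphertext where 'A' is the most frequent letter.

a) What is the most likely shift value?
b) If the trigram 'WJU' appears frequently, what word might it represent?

Step 1: In English, 'E' is the most frequent letter (12.7%).
Step 2: The most frequent ciphertext letter is 'A' (position 0).
Step 3: Shift = (0 - 4) mod 26 = 22.
Step 4: Decrypt 'WJU' by shifting back 22:
  W -> A
  J -> N
  U -> Y
Step 5: 'WJU' decrypts to 'ANY'.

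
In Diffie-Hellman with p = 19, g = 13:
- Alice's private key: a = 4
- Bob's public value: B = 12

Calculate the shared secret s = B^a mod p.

Step 1: s = B^a mod p = 12^4 mod 19.
  12^1 mod 19 = 12
  12^2 mod 19 = (12 * 12) mod 19 = 11
  12^3 mod 19 = (11 * 12) mod 19 = 18
  12^4 mod 19 = (18 * 12) mod 19 = 7
Result: shared secret = 7.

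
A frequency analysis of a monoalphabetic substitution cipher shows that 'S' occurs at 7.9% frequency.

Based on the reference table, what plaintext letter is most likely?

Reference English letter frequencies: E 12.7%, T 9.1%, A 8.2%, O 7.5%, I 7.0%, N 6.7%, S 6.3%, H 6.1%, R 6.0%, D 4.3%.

Step 1: The observed frequency is 7.9%.
Step 2: Compare with English frequencies:
  E: 12.7% (difference: 4.8%)
  T: 9.1% (difference: 1.2%)
  A: 8.2% (difference: 0.3%) <-- closest
  O: 7.5% (difference: 0.4%)
  I: 7.0% (difference: 0.9%)
  N: 6.7% (difference: 1.2%)
  S: 6.3% (difference: 1.6%)
  H: 6.1% (difference: 1.8%)
  R: 6.0% (difference: 1.9%)
  D: 4.3% (difference: 3.6%)
Step 3: 'S' most likely represents 'A' (frequency 8.2%).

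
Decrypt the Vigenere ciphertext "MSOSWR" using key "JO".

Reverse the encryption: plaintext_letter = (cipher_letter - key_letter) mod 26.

Step 1: Extend key: JOJOJO
Step 2: Decrypt each letter (c - k) mod 26:
  M(12) - J(9) = (12-9) mod 26 = 3 = D
  S(18) - O(14) = (18-14) mod 26 = 4 = E
  O(14) - J(9) = (14-9) mod 26 = 5 = F
  S(18) - O(14) = (18-14) mod 26 = 4 = E
  W(22) - J(9) = (22-9) mod 26 = 13 = N
  R(17) - O(14) = (17-14) mod 26 = 3 = D
Plaintext: DEFEND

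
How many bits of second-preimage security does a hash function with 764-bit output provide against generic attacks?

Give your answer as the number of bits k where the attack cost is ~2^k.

Step 1: The hash has a 764-bit output.
Step 2: Second-preimage resistance means: given a specific input x, it should be infeasible to find a different y with h(y) = h(x).
With a 764-bit output, a generic search for a second preimage costs about 2^764 evaluations (each trial matches the fixed target with probability 2^-764).
Step 3: Security level = 764 bits.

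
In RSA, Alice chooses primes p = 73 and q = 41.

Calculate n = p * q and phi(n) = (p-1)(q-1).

Step 1: n = p * q = 73 * 41 = 2993.
Step 2: phi(n) = (p-1)(q-1) = 72 * 40 = 2880.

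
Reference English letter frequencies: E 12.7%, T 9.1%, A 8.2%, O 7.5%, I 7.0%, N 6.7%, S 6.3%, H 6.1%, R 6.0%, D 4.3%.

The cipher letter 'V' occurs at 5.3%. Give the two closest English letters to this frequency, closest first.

Step 1: Observed frequency of 'V' is 5.3%.
Step 2: Compute distances to each reference frequency and sort:
  R (6.0%): difference = 0.7% <-- BEST
  H (6.1%): difference = 0.8% <-- RUNNER-UP
  S (6.3%): difference = 1.0%
  D (4.3%): difference = 1.0%
  N (6.7%): difference = 1.4%
Step 3: Most likely is 'R' (6.0%, diff 0.7%); second most likely is 'H' (6.1%, diff 0.8%).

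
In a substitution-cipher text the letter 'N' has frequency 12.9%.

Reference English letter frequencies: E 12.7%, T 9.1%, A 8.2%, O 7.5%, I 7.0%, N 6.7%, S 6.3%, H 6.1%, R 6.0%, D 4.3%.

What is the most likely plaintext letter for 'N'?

Step 1: The observed frequency is 12.9%.
Step 2: Compare with English frequencies:
  E: 12.7% (difference: 0.2%) <-- closest
  T: 9.1% (difference: 3.8%)
  A: 8.2% (difference: 4.7%)
  O: 7.5% (difference: 5.4%)
  I: 7.0% (difference: 5.9%)
  N: 6.7% (difference: 6.2%)
  S: 6.3% (difference: 6.6%)
  H: 6.1% (difference: 6.8%)
  R: 6.0% (difference: 6.9%)
  D: 4.3% (difference: 8.6%)
Step 3: 'N' most likely represents 'E' (frequency 12.7%).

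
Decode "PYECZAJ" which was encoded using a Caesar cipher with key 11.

Step 1: Reverse the shift by subtracting 11 from each letter position.
  P (position 15) -> position (15-11) mod 26 = 4 -> E
  Y (position 24) -> position (24-11) mod 26 = 13 -> N
  E (position 4) -> position (4-11) mod 26 = 19 -> T
  C (position 2) -> position (2-11) mod 26 = 17 -> R
  Z (position 25) -> position (25-11) mod 26 = 14 -> O
  A (position 0) -> position (0-11) mod 26 = 15 -> P
  J (position 9) -> position (9-11) mod 26 = 24 -> Y
Decrypted message: ENTROPY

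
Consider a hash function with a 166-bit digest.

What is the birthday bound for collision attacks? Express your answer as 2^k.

Step 1: The birthday paradox gives collision probability ~50% after sqrt(2^n) = 2^(n/2) hashes.
Step 2: For 166-bit output: 2^(166/2) = 2^83.
Step 3: Approximately 2^83 hash computations needed.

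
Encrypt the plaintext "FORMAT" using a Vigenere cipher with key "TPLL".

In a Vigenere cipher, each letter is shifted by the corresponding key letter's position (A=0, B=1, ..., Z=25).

Step 1: Repeat key to match plaintext length:
  Plaintext: FORMAT
  Key:       TPLLTP
Step 2: Encrypt each letter:
  F(5) + T(19) = (5+19) mod 26 = 24 = Y
  O(14) + P(15) = (14+15) mod 26 = 3 = D
  R(17) + L(11) = (17+11) mod 26 = 2 = C
  M(12) + L(11) = (12+11) mod 26 = 23 = X
  A(0) + T(19) = (0+19) mod 26 = 19 = T
  T(19) + P(15) = (19+15) mod 26 = 8 = I
Ciphertext: YDCXTI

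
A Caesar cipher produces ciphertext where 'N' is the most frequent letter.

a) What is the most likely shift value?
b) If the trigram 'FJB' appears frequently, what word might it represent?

Step 1: In English, 'E' is the most frequent letter (12.7%).
Step 2: The most frequent ciphertext letter is 'N' (position 13).
Step 3: Shift = (13 - 4) mod 26 = 9.
Step 4: Decrypt 'FJB' by shifting back 9:
  F -> W
  J -> A
  B -> S
Step 5: 'FJB' decrypts to 'WAS'.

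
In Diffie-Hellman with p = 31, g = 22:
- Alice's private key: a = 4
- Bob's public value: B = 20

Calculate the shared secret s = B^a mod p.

Step 1: s = B^a mod p = 20^4 mod 31.
  20^1 mod 31 = 20
  20^2 mod 31 = (20 * 20) mod 31 = 28
  20^3 mod 31 = (28 * 20) mod 31 = 2
  20^4 mod 31 = (2 * 20) mod 31 = 9
Result: shared secret = 9.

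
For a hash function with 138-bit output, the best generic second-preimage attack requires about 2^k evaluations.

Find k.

Step 1: The hash has a 138-bit output.
Step 2: Second-preimage resistance means: given a specific input x, it should be infeasible to find a different y with h(y) = h(x).
With a 138-bit output, a generic search for a second preimage costs about 2^138 evaluations (each trial matches the fixed target with probability 2^-138).
Step 3: Security level = 138 bits.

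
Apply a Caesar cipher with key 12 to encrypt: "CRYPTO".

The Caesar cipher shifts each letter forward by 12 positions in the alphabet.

Step 1: For each letter, shift forward by 12 positions (mod 26).
  C (position 2) -> position (2+12) mod 26 = 14 -> O
  R (position 17) -> position (17+12) mod 26 = 3 -> D
  Y (position 24) -> position (24+12) mod 26 = 10 -> K
  P (position 15) -> position (15+12) mod 26 = 1 -> B
  T (position 19) -> position (19+12) mod 26 = 5 -> F
  O (position 14) -> position (14+12) mod 26 = 0 -> A
Result: ODKBFA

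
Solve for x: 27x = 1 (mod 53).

Step 1: We need x such that 27 * x = 1 (mod 53).
Step 2: Using the extended Euclidean algorithm or trial:
  27 * 2 = 54 = 1 * 53 + 1.
Step 3: Since 54 mod 53 = 1, the inverse is x = 2.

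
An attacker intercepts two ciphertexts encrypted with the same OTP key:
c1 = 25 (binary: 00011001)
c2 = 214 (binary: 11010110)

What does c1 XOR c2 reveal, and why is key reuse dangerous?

Step 1: c1 XOR c2 = (m1 XOR k) XOR (m2 XOR k).
Step 2: By XOR associativity/commutativity: = m1 XOR m2 XOR k XOR k = m1 XOR m2.
Step 3: 00011001 XOR 11010110 = 11001111 = 207.
Step 4: The key cancels out! An attacker learns m1 XOR m2 = 207, revealing the relationship between plaintexts.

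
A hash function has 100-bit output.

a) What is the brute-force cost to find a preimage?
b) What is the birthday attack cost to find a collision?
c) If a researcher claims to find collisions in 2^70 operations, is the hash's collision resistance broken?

Step 1: Preimage resistance requires brute-force of 2^100 operations.
Step 2: Collision resistance (birthday bound) = 2^(100/2) = 2^50.
Step 3: The claimed attack costs 2^70 operations.
Step 4: Since 2^70 >= 2^50, the claimed attack is no faster than the generic birthday attack, so this does not break collision resistance.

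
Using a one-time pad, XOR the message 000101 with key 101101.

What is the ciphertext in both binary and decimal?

Step 1: Write out the XOR operation bit by bit:
  Message: 000101
  Key:     101101
  XOR:     101000
Step 2: Convert to decimal: 101000 = 40.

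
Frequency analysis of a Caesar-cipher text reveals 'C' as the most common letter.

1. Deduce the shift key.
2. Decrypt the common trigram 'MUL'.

Step 1: In English, 'E' is the most frequent letter (12.7%).
Step 2: The most frequent ciphertext letter is 'C' (position 2).
Step 3: Shift = (2 - 4) mod 26 = 24.
Step 4: Decrypt 'MUL' by shifting back 24:
  M -> O
  U -> W
  L -> N
Step 5: 'MUL' decrypts to 'OWN'.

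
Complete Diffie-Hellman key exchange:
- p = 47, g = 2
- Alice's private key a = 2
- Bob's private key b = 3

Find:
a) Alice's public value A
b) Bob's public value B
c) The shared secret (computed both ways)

Step 1: A = g^a mod p = 2^2 mod 47 = 4.
Step 2: B = g^b mod p = 2^3 mod 47 = 8.
Step 3: Alice computes s = B^a mod p = 8^2 mod 47 = 17.
Step 4: Bob computes s = A^b mod p = 4^3 mod 47 = 17.
Both sides agree: shared secret = 17.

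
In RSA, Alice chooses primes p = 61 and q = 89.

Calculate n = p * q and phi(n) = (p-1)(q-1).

Step 1: n = p * q = 61 * 89 = 5429.
Step 2: phi(n) = (p-1)(q-1) = 60 * 88 = 5280.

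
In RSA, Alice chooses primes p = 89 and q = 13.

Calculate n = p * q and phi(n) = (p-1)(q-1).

Step 1: n = p * q = 89 * 13 = 1157.
Step 2: phi(n) = (p-1)(q-1) = 88 * 12 = 1056.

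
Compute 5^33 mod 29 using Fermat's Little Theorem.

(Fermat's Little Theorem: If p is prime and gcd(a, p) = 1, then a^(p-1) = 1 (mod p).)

Step 1: Since 29 is prime, by Fermat's Little Theorem: 5^28 = 1 (mod 29).
Step 2: Reduce exponent: 33 mod 28 = 5.
Step 3: So 5^33 = 5^5 (mod 29).
Step 4: 5^5 mod 29 = 22.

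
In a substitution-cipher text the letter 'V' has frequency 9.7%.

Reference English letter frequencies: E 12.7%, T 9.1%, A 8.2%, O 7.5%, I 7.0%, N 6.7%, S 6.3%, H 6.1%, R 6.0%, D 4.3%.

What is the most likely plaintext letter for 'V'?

Step 1: The observed frequency is 9.7%.
Step 2: Compare with English frequencies:
  E: 12.7% (difference: 3.0%)
  T: 9.1% (difference: 0.6%) <-- closest
  A: 8.2% (difference: 1.5%)
  O: 7.5% (difference: 2.2%)
  I: 7.0% (difference: 2.7%)
  N: 6.7% (difference: 3.0%)
  S: 6.3% (difference: 3.4%)
  H: 6.1% (difference: 3.6%)
  R: 6.0% (difference: 3.7%)
  D: 4.3% (difference: 5.4%)
Step 3: 'V' most likely represents 'T' (frequency 9.1%).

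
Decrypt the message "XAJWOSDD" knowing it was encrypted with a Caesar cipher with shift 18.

Step 1: Reverse the shift by subtracting 18 from each letter position.
  X (position 23) -> position (23-18) mod 26 = 5 -> F
  A (position 0) -> position (0-18) mod 26 = 8 -> I
  J (position 9) -> position (9-18) mod 26 = 17 -> R
  W (position 22) -> position (22-18) mod 26 = 4 -> E
  O (position 14) -> position (14-18) mod 26 = 22 -> W
  S (position 18) -> position (18-18) mod 26 = 0 -> A
  D (position 3) -> position (3-18) mod 26 = 11 -> L
  D (position 3) -> position (3-18) mod 26 = 11 -> L
Decrypted message: FIREWALL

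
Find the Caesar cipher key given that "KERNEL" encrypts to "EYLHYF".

Step 1: Compare first letters: K (position 10) -> E (position 4).
Step 2: Shift = (4 - 10) mod 26 = 20.
The shift value is 20.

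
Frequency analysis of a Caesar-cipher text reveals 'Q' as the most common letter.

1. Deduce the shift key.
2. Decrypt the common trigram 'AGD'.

Step 1: In English, 'E' is the most frequent letter (12.7%).
Step 2: The most frequent ciphertext letter is 'Q' (position 16).
Step 3: Shift = (16 - 4) mod 26 = 12.
Step 4: Decrypt 'AGD' by shifting back 12:
  A -> O
  G -> U
  D -> R
Step 5: 'AGD' decrypts to 'OUR'.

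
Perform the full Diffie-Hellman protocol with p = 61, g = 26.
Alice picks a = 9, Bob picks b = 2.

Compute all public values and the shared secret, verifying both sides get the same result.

Step 1: A = g^a mod p = 26^9 mod 61 = 24.
Step 2: B = g^b mod p = 26^2 mod 61 = 5.
Step 3: Alice computes s = B^a mod p = 5^9 mod 61 = 27.
Step 4: Bob computes s = A^b mod p = 24^2 mod 61 = 27.
Both sides agree: shared secret = 27.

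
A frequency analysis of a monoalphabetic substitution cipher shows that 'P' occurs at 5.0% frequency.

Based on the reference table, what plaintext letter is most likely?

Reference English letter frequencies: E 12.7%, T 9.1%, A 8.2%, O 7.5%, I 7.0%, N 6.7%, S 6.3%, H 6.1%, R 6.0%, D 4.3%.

Step 1: The observed frequency is 5.0%.
Step 2: Compare with English frequencies:
  E: 12.7% (difference: 7.7%)
  T: 9.1% (difference: 4.1%)
  A: 8.2% (difference: 3.2%)
  O: 7.5% (difference: 2.5%)
  I: 7.0% (difference: 2.0%)
  N: 6.7% (difference: 1.7%)
  S: 6.3% (difference: 1.3%)
  H: 6.1% (difference: 1.1%)
  R: 6.0% (difference: 1.0%)
  D: 4.3% (difference: 0.7%) <-- closest
Step 3: 'P' most likely represents 'D' (frequency 4.3%).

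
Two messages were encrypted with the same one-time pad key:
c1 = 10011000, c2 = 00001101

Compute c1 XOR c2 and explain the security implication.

Step 1: c1 XOR c2 = (m1 XOR k) XOR (m2 XOR k).
Step 2: By XOR associativity/commutativity: = m1 XOR m2 XOR k XOR k = m1 XOR m2.
Step 3: 10011000 XOR 00001101 = 10010101 = 149.
Step 4: The key cancels out! An attacker learns m1 XOR m2 = 149, revealing the relationship between plaintexts.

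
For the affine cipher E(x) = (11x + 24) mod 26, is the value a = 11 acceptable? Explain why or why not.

Step 1: Compute gcd(11, 26).
Step 2: gcd(11, 26) = 1.
Since gcd = 1, 11 is coprime with 26, so it is a valid key.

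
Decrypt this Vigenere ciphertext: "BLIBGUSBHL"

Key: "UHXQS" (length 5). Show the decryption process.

Step 1: Key 'UHXQS' has length 5. Extended key: UHXQSUHXQS
Step 2: Decrypt each position:
  B(1) - U(20) = 7 = H
  L(11) - H(7) = 4 = E
  I(8) - X(23) = 11 = L
  B(1) - Q(16) = 11 = L
  G(6) - S(18) = 14 = O
  U(20) - U(20) = 0 = A
  S(18) - H(7) = 11 = L
  B(1) - X(23) = 4 = E
  H(7) - Q(16) = 17 = R
  L(11) - S(18) = 19 = T
Plaintext: HELLOALERT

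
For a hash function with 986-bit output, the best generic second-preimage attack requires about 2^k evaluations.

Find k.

Step 1: The hash has a 986-bit output.
Step 2: Second-preimage resistance means: given a specific input x, it should be infeasible to find a different y with h(y) = h(x).
With a 986-bit output, a generic search for a second preimage costs about 2^986 evaluations (each trial matches the fixed target with probability 2^-986).
Step 3: Security level = 986 bits.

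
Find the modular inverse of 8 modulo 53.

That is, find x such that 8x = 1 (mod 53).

Step 1: We need x such that 8 * x = 1 (mod 53).
Step 2: Using the extended Euclidean algorithm or trial:
  8 * 20 = 160 = 3 * 53 + 1.
Step 3: Since 160 mod 53 = 1, the inverse is x = 20.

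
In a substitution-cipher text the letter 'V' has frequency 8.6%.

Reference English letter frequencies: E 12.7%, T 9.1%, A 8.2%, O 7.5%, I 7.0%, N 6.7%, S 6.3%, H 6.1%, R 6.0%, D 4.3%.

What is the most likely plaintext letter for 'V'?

Step 1: The observed frequency is 8.6%.
Step 2: Compare with English frequencies:
  E: 12.7% (difference: 4.1%)
  T: 9.1% (difference: 0.5%)
  A: 8.2% (difference: 0.4%) <-- closest
  O: 7.5% (difference: 1.1%)
  I: 7.0% (difference: 1.6%)
  N: 6.7% (difference: 1.9%)
  S: 6.3% (difference: 2.3%)
  H: 6.1% (difference: 2.5%)
  R: 6.0% (difference: 2.6%)
  D: 4.3% (difference: 4.3%)
Step 3: 'V' most likely represents 'A' (frequency 8.2%).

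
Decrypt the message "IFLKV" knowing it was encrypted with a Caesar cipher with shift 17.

Step 1: Reverse the shift by subtracting 17 from each letter position.
  I (position 8) -> position (8-17) mod 26 = 17 -> R
  F (position 5) -> position (5-17) mod 26 = 14 -> O
  L (position 11) -> position (11-17) mod 26 = 20 -> U
  K (position 10) -> position (10-17) mod 26 = 19 -> T
  V (position 21) -> position (21-17) mod 26 = 4 -> E
Decrypted message: ROUTE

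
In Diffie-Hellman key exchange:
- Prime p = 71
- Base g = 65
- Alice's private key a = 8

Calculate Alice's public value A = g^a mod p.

Step 1: A = g^a mod p = 65^8 mod 71.
  65^1 mod 71 = 65
  65^2 mod 71 = (65 * 65) mod 71 = 36
  65^3 mod 71 = (36 * 65) mod 71 = 68
  65^4 mod 71 = (68 * 65) mod 71 = 18
  65^5 mod 71 = (18 * 65) mod 71 = 34
  65^6 mod 71 = (34 * 65) mod 71 = 9
  65^7 mod 71 = (9 * 65) mod 71 = 17
  65^8 mod 71 = (17 * 65) mod 71 = 40
Result: A = 40.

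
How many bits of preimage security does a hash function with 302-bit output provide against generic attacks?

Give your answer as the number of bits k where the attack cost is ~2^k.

Step 1: The hash has a 302-bit output.
Step 2: Preimage resistance means: given a digest h(x), it should be infeasible to find any input that hashes to it.
With a 302-bit output there are 2^302 possible digests, so a generic brute-force preimage search costs about 2^302 evaluations.
Step 3: Security level = 302 bits.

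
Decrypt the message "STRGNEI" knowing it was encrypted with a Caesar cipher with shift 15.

Step 1: Reverse the shift by subtracting 15 from each letter position.
  S (position 18) -> position (18-15) mod 26 = 3 -> D
  T (position 19) -> position (19-15) mod 26 = 4 -> E
  R (position 17) -> position (17-15) mod 26 = 2 -> C
  G (position 6) -> position (6-15) mod 26 = 17 -> R
  N (position 13) -> position (13-15) mod 26 = 24 -> Y
  E (position 4) -> position (4-15) mod 26 = 15 -> P
  I (position 8) -> position (8-15) mod 26 = 19 -> T
Decrypted message: DECRYPT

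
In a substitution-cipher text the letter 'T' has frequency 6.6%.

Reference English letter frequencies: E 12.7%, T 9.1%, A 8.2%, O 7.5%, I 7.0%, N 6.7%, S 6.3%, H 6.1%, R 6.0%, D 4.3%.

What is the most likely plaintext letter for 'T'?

Step 1: The observed frequency is 6.6%.
Step 2: Compare with English frequencies:
  E: 12.7% (difference: 6.1%)
  T: 9.1% (difference: 2.5%)
  A: 8.2% (difference: 1.6%)
  O: 7.5% (difference: 0.9%)
  I: 7.0% (difference: 0.4%)
  N: 6.7% (difference: 0.1%) <-- closest
  S: 6.3% (difference: 0.3%)
  H: 6.1% (difference: 0.5%)
  R: 6.0% (difference: 0.6%)
  D: 4.3% (difference: 2.3%)
Step 3: 'T' most likely represents 'N' (frequency 6.7%).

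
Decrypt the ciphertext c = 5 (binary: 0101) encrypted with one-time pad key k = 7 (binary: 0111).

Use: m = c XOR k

Step 1: XOR ciphertext with key:
  Ciphertext: 0101
  Key:        0111
  XOR:        0010
Step 2: Plaintext = 0010 = 2 in decimal.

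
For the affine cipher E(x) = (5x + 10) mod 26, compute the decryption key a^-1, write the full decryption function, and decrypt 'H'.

Step 1: Find a^-1, the modular inverse of 5 mod 26.
Step 2: We need 5 * a^-1 = 1 (mod 26).
Step 3: 5 * 21 = 105 = 4 * 26 + 1, so a^-1 = 21.
Step 4: D(y) = 21(y - 10) mod 26.
Step 5: Apply to 'H' (y = 7): D(7) = 21 * (7 - 10) mod 26 = 21 * -3 mod 26 = 15 -> 'P'.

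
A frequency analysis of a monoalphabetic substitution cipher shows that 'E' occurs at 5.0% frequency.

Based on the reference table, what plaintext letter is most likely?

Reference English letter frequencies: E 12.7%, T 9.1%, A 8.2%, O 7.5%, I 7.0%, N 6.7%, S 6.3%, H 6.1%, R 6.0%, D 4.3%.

Step 1: The observed frequency is 5.0%.
Step 2: Compare with English frequencies:
  E: 12.7% (difference: 7.7%)
  T: 9.1% (difference: 4.1%)
  A: 8.2% (difference: 3.2%)
  O: 7.5% (difference: 2.5%)
  I: 7.0% (difference: 2.0%)
  N: 6.7% (difference: 1.7%)
  S: 6.3% (difference: 1.3%)
  H: 6.1% (difference: 1.1%)
  R: 6.0% (difference: 1.0%)
  D: 4.3% (difference: 0.7%) <-- closest
Step 3: 'E' most likely represents 'D' (frequency 4.3%).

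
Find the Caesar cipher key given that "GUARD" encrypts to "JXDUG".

Step 1: Compare first letters: G (position 6) -> J (position 9).
Step 2: Shift = (9 - 6) mod 26 = 3.
The shift value is 3.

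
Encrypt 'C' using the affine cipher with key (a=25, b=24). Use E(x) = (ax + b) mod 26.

Step 1: Convert 'C' to number: x = 2.
Step 2: E(2) = (25 * 2 + 24) mod 26 = 74 mod 26 = 22.
Step 3: Convert 22 back to letter: W.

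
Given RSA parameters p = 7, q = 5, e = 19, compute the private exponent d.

Step 1: n = 7 * 5 = 35.
Step 2: phi(n) = 6 * 4 = 24.
Step 3: Find d such that 19 * d = 1 (mod 24).
Step 4: d = 19^(-1) mod 24 = 19.
Verification: 19 * 19 = 361 = 15 * 24 + 1.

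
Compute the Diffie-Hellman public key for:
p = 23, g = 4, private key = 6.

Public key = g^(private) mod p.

Step 1: A = g^a mod p = 4^6 mod 23.
  4^1 mod 23 = 4
  4^2 mod 23 = (4 * 4) mod 23 = 16
  4^3 mod 23 = (16 * 4) mod 23 = 18
  4^4 mod 23 = (18 * 4) mod 23 = 3
  4^5 mod 23 = (3 * 4) mod 23 = 12
  4^6 mod 23 = (12 * 4) mod 23 = 2
Result: A = 2.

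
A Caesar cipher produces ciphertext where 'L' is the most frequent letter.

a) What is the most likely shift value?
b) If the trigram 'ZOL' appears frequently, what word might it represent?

Step 1: In English, 'E' is the most frequent letter (12.7%).
Step 2: The most frequent ciphertext letter is 'L' (position 11).
Step 3: Shift = (11 - 4) mod 26 = 7.
Step 4: Decrypt 'ZOL' by shifting back 7:
  Z -> S
  O -> H
  L -> E
Step 5: 'ZOL' decrypts to 'SHE'.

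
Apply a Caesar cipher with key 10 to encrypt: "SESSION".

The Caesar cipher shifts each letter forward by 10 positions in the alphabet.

Step 1: For each letter, shift forward by 10 positions (mod 26).
  S (position 18) -> position (18+10) mod 26 = 2 -> C
  E (position 4) -> position (4+10) mod 26 = 14 -> O
  S (position 18) -> position (18+10) mod 26 = 2 -> C
  S (position 18) -> position (18+10) mod 26 = 2 -> C
  I (position 8) -> position (8+10) mod 26 = 18 -> S
  O (position 14) -> position (14+10) mod 26 = 24 -> Y
  N (position 13) -> position (13+10) mod 26 = 23 -> X
Result: COCCSYX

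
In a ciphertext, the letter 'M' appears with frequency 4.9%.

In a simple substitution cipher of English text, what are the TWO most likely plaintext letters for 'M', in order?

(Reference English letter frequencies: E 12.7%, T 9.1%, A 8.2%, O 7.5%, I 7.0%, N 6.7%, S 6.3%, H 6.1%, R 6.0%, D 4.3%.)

Step 1: Observed frequency of 'M' is 4.9%.
Step 2: Compute distances to each reference frequency and sort:
  D (4.3%): difference = 0.6% <-- BEST
  R (6.0%): difference = 1.1% <-- RUNNER-UP
  H (6.1%): difference = 1.2%
  S (6.3%): difference = 1.4%
  N (6.7%): difference = 1.8%
Step 3: Most likely is 'D' (4.3%, diff 0.6%); second most likely is 'R' (6.0%, diff 1.1%).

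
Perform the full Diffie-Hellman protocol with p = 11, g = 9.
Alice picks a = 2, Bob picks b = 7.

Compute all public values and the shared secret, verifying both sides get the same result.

Step 1: A = g^a mod p = 9^2 mod 11 = 4.
Step 2: B = g^b mod p = 9^7 mod 11 = 4.
Step 3: Alice computes s = B^a mod p = 4^2 mod 11 = 5.
Step 4: Bob computes s = A^b mod p = 4^7 mod 11 = 5.
Both sides agree: shared secret = 5.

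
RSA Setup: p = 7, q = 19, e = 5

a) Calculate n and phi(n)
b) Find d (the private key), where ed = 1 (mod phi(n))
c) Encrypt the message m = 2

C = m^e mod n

Step 1: n = 7 * 19 = 133.
Step 2: phi(n) = (7-1)(19-1) = 6 * 18 = 108.
Step 3: Find d = 5^(-1) mod 108 = 65.
  Verify: 5 * 65 = 325 = 1 (mod 108).
Step 4: C = 2^5 mod 133 = 32.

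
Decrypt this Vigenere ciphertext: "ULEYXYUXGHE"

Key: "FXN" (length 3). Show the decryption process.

Step 1: Key 'FXN' has length 3. Extended key: FXNFXNFXNFX
Step 2: Decrypt each position:
  U(20) - F(5) = 15 = P
  L(11) - X(23) = 14 = O
  E(4) - N(13) = 17 = R
  Y(24) - F(5) = 19 = T
  X(23) - X(23) = 0 = A
  Y(24) - N(13) = 11 = L
  U(20) - F(5) = 15 = P
  X(23) - X(23) = 0 = A
  G(6) - N(13) = 19 = T
  H(7) - F(5) = 2 = C
  E(4) - X(23) = 7 = H
Plaintext: PORTALPATCH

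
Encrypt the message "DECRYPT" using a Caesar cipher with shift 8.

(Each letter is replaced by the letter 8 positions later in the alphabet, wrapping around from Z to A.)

Step 1: For each letter, shift forward by 8 positions (mod 26).
  D (position 3) -> position (3+8) mod 26 = 11 -> L
  E (position 4) -> position (4+8) mod 26 = 12 -> M
  C (position 2) -> position (2+8) mod 26 = 10 -> K
  R (position 17) -> position (17+8) mod 26 = 25 -> Z
  Y (position 24) -> position (24+8) mod 26 = 6 -> G
  P (position 15) -> position (15+8) mod 26 = 23 -> X
  T (position 19) -> position (19+8) mod 26 = 1 -> B
Result: LMKZGXB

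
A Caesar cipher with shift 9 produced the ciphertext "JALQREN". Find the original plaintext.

Step 1: Reverse the shift by subtracting 9 from each letter position.
  J (position 9) -> position (9-9) mod 26 = 0 -> A
  A (position 0) -> position (0-9) mod 26 = 17 -> R
  L (position 11) -> position (11-9) mod 26 = 2 -> C
  Q (position 16) -> position (16-9) mod 26 = 7 -> H
  R (position 17) -> position (17-9) mod 26 = 8 -> I
  E (position 4) -> position (4-9) mod 26 = 21 -> V
  N (position 13) -> position (13-9) mod 26 = 4 -> E
Decrypted message: ARCHIVE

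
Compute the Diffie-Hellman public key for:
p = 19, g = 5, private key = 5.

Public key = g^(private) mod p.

Step 1: A = g^a mod p = 5^5 mod 19.
  5^1 mod 19 = 5
  5^2 mod 19 = (5 * 5) mod 19 = 6
  5^3 mod 19 = (6 * 5) mod 19 = 11
  5^4 mod 19 = (11 * 5) mod 19 = 17
  5^5 mod 19 = (17 * 5) mod 19 = 9
Result: A = 9.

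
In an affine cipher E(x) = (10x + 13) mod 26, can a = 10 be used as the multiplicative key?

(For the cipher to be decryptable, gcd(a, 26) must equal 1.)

Step 1: Compute gcd(10, 26).
Step 2: gcd(10, 26) = 2.
Since gcd = 2 != 1, 10 shares a common factor with 26, so it cannot be used.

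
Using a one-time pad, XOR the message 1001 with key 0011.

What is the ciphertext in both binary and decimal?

Step 1: Write out the XOR operation bit by bit:
  Message: 1001
  Key:     0011
  XOR:     1010
Step 2: Convert to decimal: 1010 = 10.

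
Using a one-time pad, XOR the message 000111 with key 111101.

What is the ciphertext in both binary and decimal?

Step 1: Write out the XOR operation bit by bit:
  Message: 000111
  Key:     111101
  XOR:     111010
Step 2: Convert to decimal: 111010 = 58.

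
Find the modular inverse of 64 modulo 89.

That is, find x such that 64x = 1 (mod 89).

Step 1: We need x such that 64 * x = 1 (mod 89).
Step 2: Using the extended Euclidean algorithm or trial:
  64 * 32 = 2048 = 23 * 89 + 1.
Step 3: Since 2048 mod 89 = 1, the inverse is x = 32.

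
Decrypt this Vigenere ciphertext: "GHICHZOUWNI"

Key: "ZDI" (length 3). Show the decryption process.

Step 1: Key 'ZDI' has length 3. Extended key: ZDIZDIZDIZD
Step 2: Decrypt each position:
  G(6) - Z(25) = 7 = H
  H(7) - D(3) = 4 = E
  I(8) - I(8) = 0 = A
  C(2) - Z(25) = 3 = D
  H(7) - D(3) = 4 = E
  Z(25) - I(8) = 17 = R
  O(14) - Z(25) = 15 = P
  U(20) - D(3) = 17 = R
  W(22) - I(8) = 14 = O
  N(13) - Z(25) = 14 = O
  I(8) - D(3) = 5 = F
Plaintext: HEADERPROOF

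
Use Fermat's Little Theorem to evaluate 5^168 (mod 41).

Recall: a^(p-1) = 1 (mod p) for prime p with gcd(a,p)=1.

Step 1: Since 41 is prime, by Fermat's Little Theorem: 5^40 = 1 (mod 41).
Step 2: Reduce exponent: 168 mod 40 = 8.
Step 3: So 5^168 = 5^8 (mod 41).
Step 4: 5^8 mod 41 = 18.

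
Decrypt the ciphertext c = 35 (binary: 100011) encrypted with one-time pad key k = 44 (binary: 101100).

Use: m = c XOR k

Step 1: XOR ciphertext with key:
  Ciphertext: 100011
  Key:        101100
  XOR:        001111
Step 2: Plaintext = 001111 = 15 in decimal.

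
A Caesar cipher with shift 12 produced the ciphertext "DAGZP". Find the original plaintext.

Step 1: Reverse the shift by subtracting 12 from each letter position.
  D (position 3) -> position (3-12) mod 26 = 17 -> R
  A (position 0) -> position (0-12) mod 26 = 14 -> O
  G (position 6) -> position (6-12) mod 26 = 20 -> U
  Z (position 25) -> position (25-12) mod 26 = 13 -> N
  P (position 15) -> position (15-12) mod 26 = 3 -> D
Decrypted message: ROUND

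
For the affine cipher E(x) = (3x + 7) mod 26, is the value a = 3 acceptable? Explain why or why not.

Step 1: Compute gcd(3, 26).
Step 2: gcd(3, 26) = 1.
Since gcd = 1, 3 is coprime with 26, so it is a valid key.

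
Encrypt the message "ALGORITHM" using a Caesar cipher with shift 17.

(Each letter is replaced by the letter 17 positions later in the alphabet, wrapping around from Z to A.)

Step 1: For each letter, shift forward by 17 positions (mod 26).
  A (position 0) -> position (0+17) mod 26 = 17 -> R
  L (position 11) -> position (11+17) mod 26 = 2 -> C
  G (position 6) -> position (6+17) mod 26 = 23 -> X
  O (position 14) -> position (14+17) mod 26 = 5 -> F
  R (position 17) -> position (17+17) mod 26 = 8 -> I
  I (position 8) -> position (8+17) mod 26 = 25 -> Z
  T (position 19) -> position (19+17) mod 26 = 10 -> K
  H (position 7) -> position (7+17) mod 26 = 24 -> Y
  M (position 12) -> position (12+17) mod 26 = 3 -> D
Result: RCXFIZKYD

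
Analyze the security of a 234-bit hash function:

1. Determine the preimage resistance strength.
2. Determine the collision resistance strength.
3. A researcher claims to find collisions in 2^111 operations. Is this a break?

Step 1: Preimage resistance requires brute-force of 2^234 operations.
Step 2: Collision resistance (birthday bound) = 2^(234/2) = 2^117.
Step 3: The claimed attack costs 2^111 operations.
Step 4: Since 2^111 < 2^117, the claimed attack beats the generic birthday bound, so collision resistance is broken.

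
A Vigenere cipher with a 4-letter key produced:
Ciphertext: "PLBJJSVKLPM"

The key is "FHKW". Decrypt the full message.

Step 1: Key 'FHKW' has length 4. Extended key: FHKWFHKWFHK
Step 2: Decrypt each position:
  P(15) - F(5) = 10 = K
  L(11) - H(7) = 4 = E
  B(1) - K(10) = 17 = R
  J(9) - W(22) = 13 = N
  J(9) - F(5) = 4 = E
  S(18) - H(7) = 11 = L
  V(21) - K(10) = 11 = L
  K(10) - W(22) = 14 = O
  L(11) - F(5) = 6 = G
  P(15) - H(7) = 8 = I
  M(12) - K(10) = 2 = C
Plaintext: KERNELLOGIC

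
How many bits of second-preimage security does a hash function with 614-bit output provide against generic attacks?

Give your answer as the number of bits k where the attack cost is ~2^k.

Step 1: The hash has a 614-bit output.
Step 2: Second-preimage resistance means: given a specific input x, it should be infeasible to find a different y with h(y) = h(x).
With a 614-bit output, a generic search for a second preimage costs about 2^614 evaluations (each trial matches the fixed target with probability 2^-614).
Step 3: Security level = 614 bits.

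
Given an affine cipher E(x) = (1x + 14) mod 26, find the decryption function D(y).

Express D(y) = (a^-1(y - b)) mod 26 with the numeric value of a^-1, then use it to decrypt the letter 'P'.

Step 1: Find a^-1, the modular inverse of 1 mod 26.
Step 2: We need 1 * a^-1 = 1 (mod 26).
Step 3: 1 * 1 = 1 = 0 * 26 + 1, so a^-1 = 1.
Step 4: D(y) = 1(y - 14) mod 26.
Step 5: Apply to 'P' (y = 15): D(15) = 1 * (15 - 14) mod 26 = 1 * 1 mod 26 = 1 -> 'B'.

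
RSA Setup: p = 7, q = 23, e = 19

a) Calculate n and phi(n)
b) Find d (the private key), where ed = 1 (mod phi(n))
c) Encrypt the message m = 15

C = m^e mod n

Step 1: n = 7 * 23 = 161.
Step 2: phi(n) = (7-1)(23-1) = 6 * 22 = 132.
Step 3: Find d = 19^(-1) mod 132 = 7.
  Verify: 19 * 7 = 133 = 1 (mod 132).
Step 4: C = 15^19 mod 161 = 134.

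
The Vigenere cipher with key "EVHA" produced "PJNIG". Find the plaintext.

Step 1: Extend key: EVHAE
Step 2: Decrypt each letter (c - k) mod 26:
  P(15) - E(4) = (15-4) mod 26 = 11 = L
  J(9) - V(21) = (9-21) mod 26 = 14 = O
  N(13) - H(7) = (13-7) mod 26 = 6 = G
  I(8) - A(0) = (8-0) mod 26 = 8 = I
  G(6) - E(4) = (6-4) mod 26 = 2 = C
Plaintext: LOGIC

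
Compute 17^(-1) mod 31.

Step 1: We need x such that 17 * x = 1 (mod 31).
Step 2: Using the extended Euclidean algorithm or trial:
  17 * 11 = 187 = 6 * 31 + 1.
Step 3: Since 187 mod 31 = 1, the inverse is x = 11.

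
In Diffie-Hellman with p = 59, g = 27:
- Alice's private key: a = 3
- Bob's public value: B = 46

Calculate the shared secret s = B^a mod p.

Step 1: s = B^a mod p = 46^3 mod 59.
  46^1 mod 59 = 46
  46^2 mod 59 = (46 * 46) mod 59 = 51
  46^3 mod 59 = (51 * 46) mod 59 = 45
Result: shared secret = 45.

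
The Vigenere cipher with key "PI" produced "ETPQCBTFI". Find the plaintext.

Step 1: Extend key: PIPIPIPIP
Step 2: Decrypt each letter (c - k) mod 26:
  E(4) - P(15) = (4-15) mod 26 = 15 = P
  T(19) - I(8) = (19-8) mod 26 = 11 = L
  P(15) - P(15) = (15-15) mod 26 = 0 = A
  Q(16) - I(8) = (16-8) mod 26 = 8 = I
  C(2) - P(15) = (2-15) mod 26 = 13 = N
  B(1) - I(8) = (1-8) mod 26 = 19 = T
  T(19) - P(15) = (19-15) mod 26 = 4 = E
  F(5) - I(8) = (5-8) mod 26 = 23 = X
  I(8) - P(15) = (8-15) mod 26 = 19 = T
Plaintext: PLAINTEXT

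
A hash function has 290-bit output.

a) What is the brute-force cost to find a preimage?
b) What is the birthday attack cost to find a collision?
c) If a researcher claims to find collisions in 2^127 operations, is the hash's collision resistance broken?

Step 1: Preimage resistance requires brute-force of 2^290 operations.
Step 2: Collision resistance (birthday bound) = 2^(290/2) = 2^145.
Step 3: The claimed attack costs 2^127 operations.
Step 4: Since 2^127 < 2^145, the claimed attack beats the generic birthday bound, so collision resistance is broken.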